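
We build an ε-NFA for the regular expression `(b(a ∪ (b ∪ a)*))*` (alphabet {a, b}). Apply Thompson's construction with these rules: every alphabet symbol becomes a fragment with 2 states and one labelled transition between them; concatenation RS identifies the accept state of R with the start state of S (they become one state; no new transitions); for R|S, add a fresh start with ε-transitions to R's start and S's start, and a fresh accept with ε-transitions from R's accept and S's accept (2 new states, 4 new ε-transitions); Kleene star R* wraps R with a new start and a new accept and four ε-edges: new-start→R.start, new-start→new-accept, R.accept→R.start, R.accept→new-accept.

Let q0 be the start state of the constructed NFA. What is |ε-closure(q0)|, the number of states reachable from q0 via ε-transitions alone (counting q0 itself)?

Let C(F) = |ε-closure(F.start)| within fragment F, and note whether F accepts ε. Symbol fragments have C = 1 and do not accept ε. Then:
  b ∪ a : |ε-closure| = 1 + 1 + 1 = 3 (the new accept is not ε-reachable since no branch accepts ε)
  (b ∪ a)* : new start has ε-edges to the inner start and to the new accept, so |ε-closure| = 2 + 3 = 5
  a ∪ (b ∪ a)* : |ε-closure| = 1 (new start) + (1 + 5) + 1 (new accept, since some branch ε-reaches its own accept) = 8
  b(a ∪ (b ∪ a)*) : |ε-closure| equals the left operand's closure size = 1 (its accept is not ε-reachable, so the closure stops there)
  (b(a ∪ (b ∪ a)*))* : the star's fresh start ε-reaches both the body's start and the fresh accept: |ε-closure| = 2 + 1 = 3

3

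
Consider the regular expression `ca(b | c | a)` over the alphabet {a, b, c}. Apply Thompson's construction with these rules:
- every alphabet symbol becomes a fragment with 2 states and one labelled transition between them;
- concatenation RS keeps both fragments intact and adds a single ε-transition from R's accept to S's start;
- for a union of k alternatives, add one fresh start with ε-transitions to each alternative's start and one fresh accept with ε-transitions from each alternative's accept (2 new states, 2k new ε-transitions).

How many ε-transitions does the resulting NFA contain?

8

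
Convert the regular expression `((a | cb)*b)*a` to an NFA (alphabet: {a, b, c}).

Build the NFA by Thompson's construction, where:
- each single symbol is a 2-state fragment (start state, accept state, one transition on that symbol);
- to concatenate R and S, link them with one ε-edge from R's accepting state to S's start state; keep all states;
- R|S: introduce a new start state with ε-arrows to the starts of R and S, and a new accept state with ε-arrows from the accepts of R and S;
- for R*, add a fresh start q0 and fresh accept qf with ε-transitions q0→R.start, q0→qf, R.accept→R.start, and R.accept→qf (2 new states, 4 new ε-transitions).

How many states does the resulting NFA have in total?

16

Per subexpression:
Each of the 5 symbol leaves contributes a 2-state fragment.
  cb → 4 states
  a | cb → 8 states
  (a | cb)* → 10 states
  (a | cb)*b → 12 states
  ((a | cb)*b)* → 14 states
  ((a | cb)*b)*a → 16 states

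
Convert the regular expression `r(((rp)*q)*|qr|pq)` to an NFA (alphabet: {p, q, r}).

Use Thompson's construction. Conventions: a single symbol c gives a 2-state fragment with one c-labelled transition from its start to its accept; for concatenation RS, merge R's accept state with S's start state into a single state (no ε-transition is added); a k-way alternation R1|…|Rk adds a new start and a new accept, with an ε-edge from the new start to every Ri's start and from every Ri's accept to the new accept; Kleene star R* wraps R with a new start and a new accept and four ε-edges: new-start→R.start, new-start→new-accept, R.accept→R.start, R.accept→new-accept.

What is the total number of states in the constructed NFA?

Recursing over subexpressions:
Each of the 8 symbol leaves contributes a 2-state fragment.
  rp → 3 states
  (rp)* → 5 states
  (rp)*q → 6 states
  ((rp)*q)* → 8 states
  qr → 3 states
  pq → 3 states
  ((rp)*q)*|qr|pq → 16 states
  r(((rp)*q)*|qr|pq) → 17 states

17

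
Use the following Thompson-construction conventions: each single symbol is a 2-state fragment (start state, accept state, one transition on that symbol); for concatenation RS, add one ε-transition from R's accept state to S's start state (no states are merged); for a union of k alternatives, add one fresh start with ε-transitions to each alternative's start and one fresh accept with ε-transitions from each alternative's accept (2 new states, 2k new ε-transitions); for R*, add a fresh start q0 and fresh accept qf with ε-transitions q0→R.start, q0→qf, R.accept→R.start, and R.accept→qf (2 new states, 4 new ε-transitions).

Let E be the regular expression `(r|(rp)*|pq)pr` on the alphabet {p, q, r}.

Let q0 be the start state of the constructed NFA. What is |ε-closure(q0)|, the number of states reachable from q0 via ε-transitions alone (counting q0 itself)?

Work bottom-up. For each fragment F, track |ε-closure(F.start)| and whether F's accept lies in that closure (i.e. whether F accepts ε). A single-symbol fragment has closure size 1 and does not accept ε.
  rp — same as the first factor's closure: |closure| = 1
  (rp)* — new start has ε-edges to the inner start and to the new accept, so |closure| = 2 + 1 = 3
  pq — |closure| equals the left operand's closure size = 1 (its accept is not ε-reachable, so the closure stops there)
  r|(rp)*|pq — |closure| = 1 (new start) + (1 + 3 + 1) + 1 (new accept, since some branch ε-reaches its own accept) = 7
  (r|(rp)*|pq)pr — the left operand accepts ε, so the closure extends into the next operand (via the concat ε-link); |closure| = 7 + 1 = 8

8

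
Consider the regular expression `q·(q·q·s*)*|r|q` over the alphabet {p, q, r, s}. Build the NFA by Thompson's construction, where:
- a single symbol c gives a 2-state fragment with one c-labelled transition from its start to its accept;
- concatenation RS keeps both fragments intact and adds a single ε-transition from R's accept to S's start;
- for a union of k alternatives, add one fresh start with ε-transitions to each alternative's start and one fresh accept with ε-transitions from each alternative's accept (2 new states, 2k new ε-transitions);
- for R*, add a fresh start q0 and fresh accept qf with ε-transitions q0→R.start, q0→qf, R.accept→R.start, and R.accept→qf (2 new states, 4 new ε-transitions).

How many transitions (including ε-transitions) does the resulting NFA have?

Per subexpression:
Each of the 6 symbol leaves contributes 1 transition (1 symbol, 0 ε).
  s* : 5 transitions (1 symbol, 4 ε)
  q·q·s* : 9 transitions (3 symbol, 6 ε)
  (q·q·s*)* : 13 transitions (3 symbol, 10 ε)
  q·(q·q·s*)* : 15 transitions (4 symbol, 11 ε)
  q·(q·q·s*)*|r|q : 23 transitions (6 symbol, 17 ε)

23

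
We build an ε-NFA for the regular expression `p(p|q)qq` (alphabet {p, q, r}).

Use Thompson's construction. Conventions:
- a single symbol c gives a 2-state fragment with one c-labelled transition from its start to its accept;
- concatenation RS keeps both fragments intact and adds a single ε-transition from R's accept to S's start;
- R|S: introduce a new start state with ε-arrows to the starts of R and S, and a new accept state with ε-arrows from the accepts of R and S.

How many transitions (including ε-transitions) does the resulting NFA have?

12

Bottom-up over the parse tree:
Each of the 5 symbol leaves contributes 1 transition (1 symbol, 0 ε).
  p|q : 6 transitions (2 symbol, 4 ε)
  p(p|q)qq : 12 transitions (5 symbol, 7 ε)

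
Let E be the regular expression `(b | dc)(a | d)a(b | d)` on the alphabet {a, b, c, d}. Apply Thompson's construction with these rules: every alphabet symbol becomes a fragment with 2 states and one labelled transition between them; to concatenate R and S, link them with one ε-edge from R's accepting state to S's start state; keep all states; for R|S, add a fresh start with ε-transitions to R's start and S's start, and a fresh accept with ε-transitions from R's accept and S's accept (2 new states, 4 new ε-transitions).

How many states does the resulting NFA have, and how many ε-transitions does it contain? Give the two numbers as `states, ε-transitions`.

22, 16

Per subexpression:
Each of the 8 symbol leaves contributes 2 states and 0 ε-transitions.
  dc : 4 states, 1 ε-transition
  b | dc : 8 states, 5 ε-transitions
  a | d : 6 states, 4 ε-transitions
  b | d : 6 states, 4 ε-transitions
  (b | dc)(a | d)a(b | d) : 22 states, 16 ε-transitions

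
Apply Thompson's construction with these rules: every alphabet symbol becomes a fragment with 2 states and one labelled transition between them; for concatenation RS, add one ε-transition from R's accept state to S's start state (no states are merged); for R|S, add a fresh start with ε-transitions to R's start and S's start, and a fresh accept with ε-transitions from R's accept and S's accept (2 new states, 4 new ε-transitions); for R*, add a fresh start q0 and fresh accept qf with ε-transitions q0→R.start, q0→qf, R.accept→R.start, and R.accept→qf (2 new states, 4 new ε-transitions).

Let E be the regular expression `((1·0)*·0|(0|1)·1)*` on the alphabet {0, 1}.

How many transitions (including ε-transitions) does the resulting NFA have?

Building bottom-up:
Each of the 6 symbol leaves contributes 1 transition (1 symbol, 0 ε).
  1·0 — 3 transitions (2 symbol, 1 ε)
  (1·0)* — 7 transitions (2 symbol, 5 ε)
  (1·0)*·0 — 9 transitions (3 symbol, 6 ε)
  0|1 — 6 transitions (2 symbol, 4 ε)
  (0|1)·1 — 8 transitions (3 symbol, 5 ε)
  (1·0)*·0|(0|1)·1 — 21 transitions (6 symbol, 15 ε)
  ((1·0)*·0|(0|1)·1)* — 25 transitions (6 symbol, 19 ε)

25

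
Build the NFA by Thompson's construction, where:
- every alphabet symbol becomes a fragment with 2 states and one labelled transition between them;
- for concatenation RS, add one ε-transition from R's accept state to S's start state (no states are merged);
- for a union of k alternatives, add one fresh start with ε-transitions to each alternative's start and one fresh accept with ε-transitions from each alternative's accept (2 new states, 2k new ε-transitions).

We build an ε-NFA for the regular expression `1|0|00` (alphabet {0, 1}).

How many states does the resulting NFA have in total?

10

Recursing over subexpressions:
Each of the 4 symbol leaves contributes a 2-state fragment.
  00 : 4 states
  1|0|00 : 10 states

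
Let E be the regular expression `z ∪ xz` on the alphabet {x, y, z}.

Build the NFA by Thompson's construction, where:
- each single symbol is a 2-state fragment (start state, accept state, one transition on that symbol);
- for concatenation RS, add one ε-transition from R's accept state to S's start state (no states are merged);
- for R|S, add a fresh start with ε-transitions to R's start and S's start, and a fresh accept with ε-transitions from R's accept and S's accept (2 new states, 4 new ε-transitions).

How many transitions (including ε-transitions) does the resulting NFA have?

8

Recursing over subexpressions:
Each of the 3 symbol leaves contributes 1 transition (1 symbol, 0 ε).
  xz — 3 transitions (2 symbol, 1 ε)
  z ∪ xz — 8 transitions (3 symbol, 5 ε)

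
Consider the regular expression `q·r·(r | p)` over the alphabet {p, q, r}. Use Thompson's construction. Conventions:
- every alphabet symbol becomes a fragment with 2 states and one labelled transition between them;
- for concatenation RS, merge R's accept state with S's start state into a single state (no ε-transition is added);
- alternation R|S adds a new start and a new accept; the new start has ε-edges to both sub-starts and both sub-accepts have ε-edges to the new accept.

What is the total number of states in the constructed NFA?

Bottom-up over the parse tree:
Each of the 4 symbol leaves contributes a 2-state fragment.
  r | p = 6 states
  q·r·(r | p) = 8 states

8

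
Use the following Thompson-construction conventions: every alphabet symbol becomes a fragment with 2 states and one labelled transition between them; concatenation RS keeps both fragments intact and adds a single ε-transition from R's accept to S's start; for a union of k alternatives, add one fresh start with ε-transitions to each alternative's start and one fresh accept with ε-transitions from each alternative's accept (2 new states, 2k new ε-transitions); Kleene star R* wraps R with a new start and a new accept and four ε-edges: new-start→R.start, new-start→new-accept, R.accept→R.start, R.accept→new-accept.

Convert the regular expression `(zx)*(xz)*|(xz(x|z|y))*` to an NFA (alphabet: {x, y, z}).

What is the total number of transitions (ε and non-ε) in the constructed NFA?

36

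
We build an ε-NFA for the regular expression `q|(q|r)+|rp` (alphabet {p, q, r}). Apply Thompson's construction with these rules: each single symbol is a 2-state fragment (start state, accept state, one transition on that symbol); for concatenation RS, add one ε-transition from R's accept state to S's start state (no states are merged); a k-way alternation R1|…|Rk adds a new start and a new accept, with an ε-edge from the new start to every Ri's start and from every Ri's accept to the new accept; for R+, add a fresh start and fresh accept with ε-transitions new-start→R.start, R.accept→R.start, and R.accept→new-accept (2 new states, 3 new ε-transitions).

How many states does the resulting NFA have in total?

Building bottom-up:
Each of the 5 symbol leaves contributes a 2-state fragment.
  q|r = 6 states
  (q|r)+ = 8 states
  rp = 4 states
  q|(q|r)+|rp = 16 states

16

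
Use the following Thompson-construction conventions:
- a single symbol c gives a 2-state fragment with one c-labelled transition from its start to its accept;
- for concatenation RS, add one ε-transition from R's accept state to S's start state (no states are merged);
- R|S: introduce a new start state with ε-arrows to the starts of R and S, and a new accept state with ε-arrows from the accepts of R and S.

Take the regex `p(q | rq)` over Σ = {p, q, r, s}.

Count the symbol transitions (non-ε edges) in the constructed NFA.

4

Per subexpression:
Each of the 4 symbol leaves contributes exactly 1 symbol transition.
  rq → 2 symbol transitions
  q | rq → 3 symbol transitions
  p(q | rq) → 4 symbol transitions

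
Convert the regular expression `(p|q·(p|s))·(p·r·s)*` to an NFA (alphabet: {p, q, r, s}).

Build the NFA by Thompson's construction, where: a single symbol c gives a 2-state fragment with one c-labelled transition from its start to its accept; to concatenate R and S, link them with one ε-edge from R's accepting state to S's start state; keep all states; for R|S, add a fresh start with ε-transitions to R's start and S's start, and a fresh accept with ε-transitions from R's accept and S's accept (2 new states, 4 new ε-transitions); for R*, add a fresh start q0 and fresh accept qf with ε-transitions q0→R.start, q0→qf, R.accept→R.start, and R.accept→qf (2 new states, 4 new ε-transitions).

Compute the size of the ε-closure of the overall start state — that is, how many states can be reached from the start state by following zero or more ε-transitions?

3

Let C(F) = |ε-closure(F.start)| within fragment F, and note whether F accepts ε. Symbol fragments have C = 1 and do not accept ε. Then:
  p|s — new start ε-reaches every alternative's start; none of them accept ε, so the new accept is not reached: |ε-closure| = 1 + 1 + 1 = 3
  q·(p|s) — same as the first factor's closure: |ε-closure| = 1
  p|q·(p|s) — new start ε-reaches every alternative's start; none of them accept ε, so the new accept is not reached: |ε-closure| = 1 + 1 + 1 = 3
  p·r·s — |ε-closure| equals the left operand's closure size = 1 (its accept is not ε-reachable, so the closure stops there)
  (p·r·s)* — |ε-closure| = 1 (new start) + 1 (body) + 1 (new accept) = 3
  (p|q·(p|s))·(p·r·s)* — same as the first factor's closure: |ε-closure| = 3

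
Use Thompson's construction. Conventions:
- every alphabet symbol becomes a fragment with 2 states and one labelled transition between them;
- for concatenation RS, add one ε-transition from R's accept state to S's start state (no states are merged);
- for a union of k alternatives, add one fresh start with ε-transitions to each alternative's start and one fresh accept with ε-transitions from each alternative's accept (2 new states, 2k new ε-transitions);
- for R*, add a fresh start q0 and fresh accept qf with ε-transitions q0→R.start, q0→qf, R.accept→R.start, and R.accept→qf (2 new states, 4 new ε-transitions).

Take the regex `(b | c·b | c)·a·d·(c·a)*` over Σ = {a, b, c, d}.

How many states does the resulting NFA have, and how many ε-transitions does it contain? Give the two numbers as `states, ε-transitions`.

Per subexpression:
Each of the 8 symbol leaves contributes 2 states and 0 ε-transitions.
  c·b → 4 states, 1 ε-transition
  b | c·b | c → 10 states, 7 ε-transitions
  c·a → 4 states, 1 ε-transition
  (c·a)* → 6 states, 5 ε-transitions
  (b | c·b | c)·a·d·(c·a)* → 20 states, 15 ε-transitions

20, 15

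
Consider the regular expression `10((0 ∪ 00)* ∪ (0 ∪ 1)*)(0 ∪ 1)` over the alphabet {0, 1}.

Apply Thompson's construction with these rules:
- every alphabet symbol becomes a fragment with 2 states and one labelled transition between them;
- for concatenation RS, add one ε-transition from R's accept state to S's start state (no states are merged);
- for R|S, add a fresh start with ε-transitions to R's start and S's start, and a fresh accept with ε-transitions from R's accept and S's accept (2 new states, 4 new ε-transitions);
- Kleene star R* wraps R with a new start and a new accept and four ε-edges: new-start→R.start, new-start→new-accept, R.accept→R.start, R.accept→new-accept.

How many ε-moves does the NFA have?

28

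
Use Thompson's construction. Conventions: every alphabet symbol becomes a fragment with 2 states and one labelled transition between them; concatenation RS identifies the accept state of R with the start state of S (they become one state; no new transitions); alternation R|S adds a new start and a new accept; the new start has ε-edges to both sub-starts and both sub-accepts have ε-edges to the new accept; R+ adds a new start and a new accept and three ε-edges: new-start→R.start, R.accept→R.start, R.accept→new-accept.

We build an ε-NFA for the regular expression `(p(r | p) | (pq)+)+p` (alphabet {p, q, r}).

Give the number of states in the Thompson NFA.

17

By structural recursion:
Each of the 6 symbol leaves contributes a 2-state fragment.
  r | p = 6 states
  p(r | p) = 7 states
  pq = 3 states
  (pq)+ = 5 states
  p(r | p) | (pq)+ = 14 states
  (p(r | p) | (pq)+)+ = 16 states
  (p(r | p) | (pq)+)+p = 17 states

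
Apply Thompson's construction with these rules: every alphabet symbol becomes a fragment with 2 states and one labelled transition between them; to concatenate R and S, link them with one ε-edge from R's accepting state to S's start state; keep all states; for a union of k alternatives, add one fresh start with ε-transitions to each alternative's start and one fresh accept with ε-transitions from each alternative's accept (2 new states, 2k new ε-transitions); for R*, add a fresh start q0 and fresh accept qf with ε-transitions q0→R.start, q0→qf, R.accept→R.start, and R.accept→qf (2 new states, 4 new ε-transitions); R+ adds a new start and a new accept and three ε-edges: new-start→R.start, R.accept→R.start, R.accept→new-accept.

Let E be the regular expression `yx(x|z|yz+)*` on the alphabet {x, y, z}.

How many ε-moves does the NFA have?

16

Recursing over subexpressions:
Each of the 6 symbol leaves contributes 0 ε-transitions.
  z+ : 3 ε-transitions
  yz+ : 4 ε-transitions
  x|z|yz+ : 10 ε-transitions
  (x|z|yz+)* : 14 ε-transitions
  yx(x|z|yz+)* : 16 ε-transitions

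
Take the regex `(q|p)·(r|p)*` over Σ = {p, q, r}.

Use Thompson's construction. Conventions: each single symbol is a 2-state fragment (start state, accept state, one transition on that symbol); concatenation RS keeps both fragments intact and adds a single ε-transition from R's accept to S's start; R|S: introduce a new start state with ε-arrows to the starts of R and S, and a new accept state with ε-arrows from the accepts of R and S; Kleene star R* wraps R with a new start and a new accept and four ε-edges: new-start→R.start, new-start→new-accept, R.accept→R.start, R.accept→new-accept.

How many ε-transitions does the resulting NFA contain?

Bottom-up over the parse tree:
Each of the 4 symbol leaves contributes 0 ε-transitions.
  q|p — 4 ε-transitions
  r|p — 4 ε-transitions
  (r|p)* — 8 ε-transitions
  (q|p)·(r|p)* — 13 ε-transitions

13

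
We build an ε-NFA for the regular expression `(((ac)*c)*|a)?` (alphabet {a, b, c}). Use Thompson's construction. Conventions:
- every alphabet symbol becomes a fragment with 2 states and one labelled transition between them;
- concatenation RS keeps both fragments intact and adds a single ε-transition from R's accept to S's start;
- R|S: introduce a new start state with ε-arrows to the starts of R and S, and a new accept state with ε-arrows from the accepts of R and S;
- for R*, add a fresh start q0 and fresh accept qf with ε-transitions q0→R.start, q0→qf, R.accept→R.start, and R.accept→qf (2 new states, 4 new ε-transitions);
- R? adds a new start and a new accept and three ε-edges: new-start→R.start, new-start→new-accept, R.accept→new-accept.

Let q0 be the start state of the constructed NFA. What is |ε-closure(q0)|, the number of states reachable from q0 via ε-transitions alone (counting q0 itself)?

11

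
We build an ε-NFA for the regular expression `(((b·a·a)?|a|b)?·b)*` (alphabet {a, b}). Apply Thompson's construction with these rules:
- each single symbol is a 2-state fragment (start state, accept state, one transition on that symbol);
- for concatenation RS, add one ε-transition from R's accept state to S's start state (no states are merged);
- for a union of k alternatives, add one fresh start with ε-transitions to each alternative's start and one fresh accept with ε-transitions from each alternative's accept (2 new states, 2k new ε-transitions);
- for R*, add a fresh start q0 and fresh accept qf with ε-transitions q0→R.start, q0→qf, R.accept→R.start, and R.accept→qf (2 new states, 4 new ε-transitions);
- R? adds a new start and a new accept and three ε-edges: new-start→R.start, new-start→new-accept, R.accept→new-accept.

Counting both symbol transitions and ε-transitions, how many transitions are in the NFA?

Building bottom-up:
Each of the 6 symbol leaves contributes 1 transition (1 symbol, 0 ε).
  b·a·a = 5 transitions (3 symbol, 2 ε)
  (b·a·a)? = 8 transitions (3 symbol, 5 ε)
  (b·a·a)?|a|b = 16 transitions (5 symbol, 11 ε)
  ((b·a·a)?|a|b)? = 19 transitions (5 symbol, 14 ε)
  ((b·a·a)?|a|b)?·b = 21 transitions (6 symbol, 15 ε)
  (((b·a·a)?|a|b)?·b)* = 25 transitions (6 symbol, 19 ε)

25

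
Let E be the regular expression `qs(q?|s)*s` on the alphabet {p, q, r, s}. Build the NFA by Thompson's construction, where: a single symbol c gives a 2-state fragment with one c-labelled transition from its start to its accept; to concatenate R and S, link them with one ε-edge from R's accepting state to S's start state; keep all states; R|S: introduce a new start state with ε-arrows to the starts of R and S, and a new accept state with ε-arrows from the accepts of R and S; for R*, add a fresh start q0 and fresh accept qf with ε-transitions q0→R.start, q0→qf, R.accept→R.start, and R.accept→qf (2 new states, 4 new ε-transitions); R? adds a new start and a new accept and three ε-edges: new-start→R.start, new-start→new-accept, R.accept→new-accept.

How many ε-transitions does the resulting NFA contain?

Building bottom-up:
Each of the 5 symbol leaves contributes 0 ε-transitions.
  q? — 3 ε-transitions
  q?|s — 7 ε-transitions
  (q?|s)* — 11 ε-transitions
  qs(q?|s)*s — 14 ε-transitions

14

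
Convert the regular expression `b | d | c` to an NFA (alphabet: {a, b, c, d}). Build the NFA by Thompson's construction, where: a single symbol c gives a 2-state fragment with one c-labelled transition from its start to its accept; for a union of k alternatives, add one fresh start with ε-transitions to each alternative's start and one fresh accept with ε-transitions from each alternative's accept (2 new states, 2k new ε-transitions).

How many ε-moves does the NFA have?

Bottom-up over the parse tree:
Each of the 3 symbol leaves contributes 0 ε-transitions.
  b | d | c — 6 ε-transitions

6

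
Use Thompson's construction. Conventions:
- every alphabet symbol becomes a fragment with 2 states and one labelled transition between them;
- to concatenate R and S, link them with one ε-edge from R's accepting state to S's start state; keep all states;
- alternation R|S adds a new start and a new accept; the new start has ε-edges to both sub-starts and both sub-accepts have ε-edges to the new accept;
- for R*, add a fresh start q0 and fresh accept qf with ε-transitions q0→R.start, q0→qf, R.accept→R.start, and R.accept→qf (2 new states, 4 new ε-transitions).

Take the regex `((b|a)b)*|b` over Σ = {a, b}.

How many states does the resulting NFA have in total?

Per subexpression:
Each of the 4 symbol leaves contributes a 2-state fragment.
  b|a — 6 states
  (b|a)b — 8 states
  ((b|a)b)* — 10 states
  ((b|a)b)*|b — 14 states

14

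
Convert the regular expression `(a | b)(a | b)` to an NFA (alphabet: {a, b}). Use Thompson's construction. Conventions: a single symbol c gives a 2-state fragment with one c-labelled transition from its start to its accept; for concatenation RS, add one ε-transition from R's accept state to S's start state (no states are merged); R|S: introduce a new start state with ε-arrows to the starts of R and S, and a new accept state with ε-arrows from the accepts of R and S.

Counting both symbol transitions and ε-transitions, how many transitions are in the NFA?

13

By structural recursion:
Each of the 4 symbol leaves contributes 1 transition (1 symbol, 0 ε).
  a | b = 6 transitions (2 symbol, 4 ε)
  a | b = 6 transitions (2 symbol, 4 ε)
  (a | b)(a | b) = 13 transitions (4 symbol, 9 ε)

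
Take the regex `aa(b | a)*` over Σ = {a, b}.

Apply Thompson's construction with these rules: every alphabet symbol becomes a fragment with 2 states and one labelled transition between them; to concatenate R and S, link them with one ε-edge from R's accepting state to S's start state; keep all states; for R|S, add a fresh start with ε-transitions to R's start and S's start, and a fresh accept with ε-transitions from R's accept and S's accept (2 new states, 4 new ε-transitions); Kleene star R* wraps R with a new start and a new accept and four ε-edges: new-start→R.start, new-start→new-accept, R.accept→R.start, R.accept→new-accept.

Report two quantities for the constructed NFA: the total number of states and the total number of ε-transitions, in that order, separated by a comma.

12, 10

Recursing over subexpressions:
Each of the 4 symbol leaves contributes 2 states and 0 ε-transitions.
  b | a = 6 states, 4 ε-transitions
  (b | a)* = 8 states, 8 ε-transitions
  aa(b | a)* = 12 states, 10 ε-transitions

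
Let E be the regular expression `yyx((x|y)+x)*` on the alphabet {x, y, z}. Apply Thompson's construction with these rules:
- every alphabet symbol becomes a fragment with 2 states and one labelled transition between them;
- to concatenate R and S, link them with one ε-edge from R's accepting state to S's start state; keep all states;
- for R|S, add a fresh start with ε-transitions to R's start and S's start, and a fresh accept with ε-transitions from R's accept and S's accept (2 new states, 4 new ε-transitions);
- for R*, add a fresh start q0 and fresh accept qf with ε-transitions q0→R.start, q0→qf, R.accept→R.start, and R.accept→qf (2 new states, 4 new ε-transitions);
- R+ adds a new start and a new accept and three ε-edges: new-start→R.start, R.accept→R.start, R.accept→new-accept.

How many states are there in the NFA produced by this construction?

By structural recursion:
Each of the 6 symbol leaves contributes a 2-state fragment.
  x|y : 6 states
  (x|y)+ : 8 states
  (x|y)+x : 10 states
  ((x|y)+x)* : 12 states
  yyx((x|y)+x)* : 18 states

18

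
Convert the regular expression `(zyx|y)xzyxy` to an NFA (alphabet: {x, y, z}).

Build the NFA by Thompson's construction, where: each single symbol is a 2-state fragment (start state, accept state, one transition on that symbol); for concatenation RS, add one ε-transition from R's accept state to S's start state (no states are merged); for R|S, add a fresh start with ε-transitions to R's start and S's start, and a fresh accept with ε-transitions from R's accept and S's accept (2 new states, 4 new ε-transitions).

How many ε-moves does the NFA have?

11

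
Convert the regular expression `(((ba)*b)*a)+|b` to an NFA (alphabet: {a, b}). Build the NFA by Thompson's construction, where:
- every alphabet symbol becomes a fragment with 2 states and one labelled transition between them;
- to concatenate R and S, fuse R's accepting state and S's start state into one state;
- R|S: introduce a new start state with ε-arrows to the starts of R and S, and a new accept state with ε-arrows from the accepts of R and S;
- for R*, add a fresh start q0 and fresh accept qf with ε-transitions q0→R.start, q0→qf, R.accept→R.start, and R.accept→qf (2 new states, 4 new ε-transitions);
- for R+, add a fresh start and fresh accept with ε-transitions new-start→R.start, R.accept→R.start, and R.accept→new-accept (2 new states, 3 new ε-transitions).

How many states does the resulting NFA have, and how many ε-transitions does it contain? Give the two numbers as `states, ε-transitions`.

Bottom-up over the parse tree:
Each of the 5 symbol leaves contributes 2 states and 0 ε-transitions.
  ba = 3 states, 0 ε-transitions
  (ba)* = 5 states, 4 ε-transitions
  (ba)*b = 6 states, 4 ε-transitions
  ((ba)*b)* = 8 states, 8 ε-transitions
  ((ba)*b)*a = 9 states, 8 ε-transitions
  (((ba)*b)*a)+ = 11 states, 11 ε-transitions
  (((ba)*b)*a)+|b = 15 states, 15 ε-transitions

15, 15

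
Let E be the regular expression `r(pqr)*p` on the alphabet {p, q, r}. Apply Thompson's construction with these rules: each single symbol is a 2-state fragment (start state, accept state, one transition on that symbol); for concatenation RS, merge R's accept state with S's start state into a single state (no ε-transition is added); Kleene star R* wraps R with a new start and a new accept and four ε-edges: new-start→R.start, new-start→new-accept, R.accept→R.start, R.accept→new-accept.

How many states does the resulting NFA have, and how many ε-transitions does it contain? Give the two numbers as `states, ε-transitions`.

8, 4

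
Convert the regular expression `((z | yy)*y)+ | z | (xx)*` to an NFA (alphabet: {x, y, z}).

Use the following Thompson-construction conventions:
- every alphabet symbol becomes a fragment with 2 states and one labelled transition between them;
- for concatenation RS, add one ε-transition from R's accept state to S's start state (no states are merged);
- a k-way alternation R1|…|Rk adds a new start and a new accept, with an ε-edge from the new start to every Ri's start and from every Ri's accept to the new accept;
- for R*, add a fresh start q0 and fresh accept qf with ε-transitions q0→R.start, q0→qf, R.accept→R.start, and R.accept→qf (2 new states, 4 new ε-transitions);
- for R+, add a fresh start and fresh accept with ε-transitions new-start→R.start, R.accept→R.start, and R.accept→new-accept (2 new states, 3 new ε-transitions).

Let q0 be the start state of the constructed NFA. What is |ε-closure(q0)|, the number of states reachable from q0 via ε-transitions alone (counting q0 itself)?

13

Compute the ε-closure size of each fragment's start state recursively; a symbol fragment's start has no outgoing ε-edge, so its closure is just itself (size 1).
  yy → |ε-closure| equals the left operand's closure size = 1 (its accept is not ε-reachable, so the closure stops there)
  z | yy → new start ε-reaches every alternative's start; none of them accept ε, so the new accept is not reached: |ε-closure| = 1 + 1 + 1 = 3
  (z | yy)* → the star's fresh start ε-reaches both the body's start and the fresh accept: |ε-closure| = 2 + 3 = 5
  (z | yy)*y → |ε-closure| = 5 + 1 = 6 (closure spills across the concat boundary because the left factor accepts ε)
  ((z | yy)*y)+ → |ε-closure| = 1 + 6 = 7 (the body doesn't accept ε, so the new accept is not reached)
  xx → |ε-closure| equals the left operand's closure size = 1 (its accept is not ε-reachable, so the closure stops there)
  (xx)* → the star's fresh start ε-reaches both the body's start and the fresh accept: |ε-closure| = 2 + 1 = 3
  ((z | yy)*y)+ | z | (xx)* → new start ε-reaches every alternative's start; at least one alternative accepts ε, so the union's new accept is reached too: |ε-closure| = 1 + 7 + 1 + 3 + 1 = 13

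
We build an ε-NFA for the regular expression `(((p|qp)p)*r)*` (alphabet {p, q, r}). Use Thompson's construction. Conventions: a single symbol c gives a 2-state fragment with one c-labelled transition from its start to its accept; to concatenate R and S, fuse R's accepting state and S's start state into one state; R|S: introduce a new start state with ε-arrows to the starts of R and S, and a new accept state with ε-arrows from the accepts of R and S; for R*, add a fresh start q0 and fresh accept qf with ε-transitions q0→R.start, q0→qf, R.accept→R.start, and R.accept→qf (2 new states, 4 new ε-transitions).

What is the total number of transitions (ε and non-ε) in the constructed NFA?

17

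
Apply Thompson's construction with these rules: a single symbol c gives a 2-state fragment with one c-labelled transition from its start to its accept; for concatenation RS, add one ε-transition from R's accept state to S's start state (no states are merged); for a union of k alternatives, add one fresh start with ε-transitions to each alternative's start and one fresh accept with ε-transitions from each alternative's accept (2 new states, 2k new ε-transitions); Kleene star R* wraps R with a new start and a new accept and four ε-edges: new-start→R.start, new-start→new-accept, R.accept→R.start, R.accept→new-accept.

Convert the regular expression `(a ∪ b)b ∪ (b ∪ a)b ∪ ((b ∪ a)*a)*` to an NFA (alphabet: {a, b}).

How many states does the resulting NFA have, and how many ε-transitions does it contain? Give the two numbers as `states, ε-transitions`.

30, 29

Building bottom-up:
Each of the 9 symbol leaves contributes 2 states and 0 ε-transitions.
  a ∪ b — 6 states, 4 ε-transitions
  (a ∪ b)b — 8 states, 5 ε-transitions
  b ∪ a — 6 states, 4 ε-transitions
  (b ∪ a)b — 8 states, 5 ε-transitions
  b ∪ a — 6 states, 4 ε-transitions
  (b ∪ a)* — 8 states, 8 ε-transitions
  (b ∪ a)*a — 10 states, 9 ε-transitions
  ((b ∪ a)*a)* — 12 states, 13 ε-transitions
  (a ∪ b)b ∪ (b ∪ a)b ∪ ((b ∪ a)*a)* — 30 states, 29 ε-transitions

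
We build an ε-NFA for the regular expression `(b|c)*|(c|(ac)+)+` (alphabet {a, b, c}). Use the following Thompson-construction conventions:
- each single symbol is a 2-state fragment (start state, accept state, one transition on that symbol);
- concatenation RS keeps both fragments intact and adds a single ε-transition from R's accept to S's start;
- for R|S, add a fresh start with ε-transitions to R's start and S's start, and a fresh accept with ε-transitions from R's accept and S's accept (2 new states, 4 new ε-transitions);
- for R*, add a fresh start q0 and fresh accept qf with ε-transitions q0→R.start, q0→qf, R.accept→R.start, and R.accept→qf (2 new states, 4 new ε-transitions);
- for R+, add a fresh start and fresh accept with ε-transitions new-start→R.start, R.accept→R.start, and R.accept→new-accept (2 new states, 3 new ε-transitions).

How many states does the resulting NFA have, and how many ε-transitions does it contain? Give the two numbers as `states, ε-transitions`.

22, 23

Building bottom-up:
Each of the 5 symbol leaves contributes 2 states and 0 ε-transitions.
  b|c = 6 states, 4 ε-transitions
  (b|c)* = 8 states, 8 ε-transitions
  ac = 4 states, 1 ε-transition
  (ac)+ = 6 states, 4 ε-transitions
  c|(ac)+ = 10 states, 8 ε-transitions
  (c|(ac)+)+ = 12 states, 11 ε-transitions
  (b|c)*|(c|(ac)+)+ = 22 states, 23 ε-transitions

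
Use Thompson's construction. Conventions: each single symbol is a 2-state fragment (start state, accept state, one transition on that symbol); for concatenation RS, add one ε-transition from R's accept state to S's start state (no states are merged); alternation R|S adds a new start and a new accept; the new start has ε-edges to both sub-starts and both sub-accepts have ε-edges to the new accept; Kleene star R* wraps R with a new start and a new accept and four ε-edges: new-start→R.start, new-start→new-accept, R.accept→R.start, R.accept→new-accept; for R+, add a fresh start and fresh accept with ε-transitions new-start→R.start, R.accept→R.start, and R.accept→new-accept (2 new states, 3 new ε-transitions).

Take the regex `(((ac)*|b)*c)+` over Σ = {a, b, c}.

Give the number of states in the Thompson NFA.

Recursing over subexpressions:
Each of the 4 symbol leaves contributes a 2-state fragment.
  ac = 4 states
  (ac)* = 6 states
  (ac)*|b = 10 states
  ((ac)*|b)* = 12 states
  ((ac)*|b)*c = 14 states
  (((ac)*|b)*c)+ = 16 states

16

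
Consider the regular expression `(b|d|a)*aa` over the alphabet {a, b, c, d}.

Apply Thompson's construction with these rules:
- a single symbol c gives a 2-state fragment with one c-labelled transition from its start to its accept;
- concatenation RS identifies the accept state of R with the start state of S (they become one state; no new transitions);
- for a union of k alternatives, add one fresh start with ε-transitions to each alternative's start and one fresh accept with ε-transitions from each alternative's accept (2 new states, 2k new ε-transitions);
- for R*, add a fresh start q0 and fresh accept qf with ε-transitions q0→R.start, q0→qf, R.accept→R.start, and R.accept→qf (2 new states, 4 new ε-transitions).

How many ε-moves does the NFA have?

10

Building bottom-up:
Each of the 5 symbol leaves contributes 0 ε-transitions.
  b|d|a = 6 ε-transitions
  (b|d|a)* = 10 ε-transitions
  (b|d|a)*aa = 10 ε-transitions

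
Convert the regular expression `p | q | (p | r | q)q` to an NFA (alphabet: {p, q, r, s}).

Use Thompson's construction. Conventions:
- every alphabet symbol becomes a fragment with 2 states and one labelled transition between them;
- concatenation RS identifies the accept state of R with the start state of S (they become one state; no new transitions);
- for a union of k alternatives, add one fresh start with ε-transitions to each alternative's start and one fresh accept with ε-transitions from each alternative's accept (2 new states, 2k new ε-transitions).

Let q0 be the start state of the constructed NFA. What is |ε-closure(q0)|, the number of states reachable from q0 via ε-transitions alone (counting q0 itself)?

Let C(F) = |ε-closure(F.start)| within fragment F, and note whether F accepts ε. Symbol fragments have C = 1 and do not accept ε. Then:
  p | r | q — |closure| = 1 + 1 + 1 + 1 = 4 (the new accept is not ε-reachable since no branch accepts ε)
  (p | r | q)q — |closure| equals the left operand's closure size = 4 (its accept is not ε-reachable, so the closure stops there)
  p | q | (p | r | q)q — new start ε-reaches every alternative's start; none of them accept ε, so the new accept is not reached: |closure| = 1 + 1 + 1 + 4 = 7

7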